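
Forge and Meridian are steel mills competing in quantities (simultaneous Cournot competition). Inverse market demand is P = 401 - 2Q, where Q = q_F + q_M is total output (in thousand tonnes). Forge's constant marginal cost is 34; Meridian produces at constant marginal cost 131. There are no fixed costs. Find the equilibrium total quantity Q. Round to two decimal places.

106.17

Forge's profit: π_F = (401 - 2Q)q_F - (34q_F). Setting ∂π_F/∂q_F = 0: 367 - 4q_F - 2(q_M) = 0.
Meridian's first-order condition: 270 - 4q_M - 2(q_F) = 0.
Rearranging gives the reaction functions q_F = (367 - 2q_M)/4 and q_M = (270 - 2q_F)/4.
Solving the pair: q_F = 232/3, q_M = 173/6.
Total output Q = 232/3 + 173/6 = 637/6.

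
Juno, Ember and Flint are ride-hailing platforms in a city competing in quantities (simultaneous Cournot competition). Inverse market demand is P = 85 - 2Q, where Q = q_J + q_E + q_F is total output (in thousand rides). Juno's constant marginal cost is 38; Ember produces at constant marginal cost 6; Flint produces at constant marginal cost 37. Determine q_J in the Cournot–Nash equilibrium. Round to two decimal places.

Juno's profit: π_J = (85 - 2Q)q_J - (38q_J). Setting ∂π_J/∂q_J = 0: 47 - 4q_J - 2(q_E + q_F) = 0.
Ember's profit: π_E = (85 - 2Q)q_E - (6q_E). Setting ∂π_E/∂q_E = 0: 79 - 4q_E - 2(q_J + q_F) = 0.
Flint's first-order condition: 48 - 4q_F - 2(q_J + q_E) = 0.
Summing all 3 equations gives 174 − 8Q = 0, hence Q = 87/4.
Back-substituting: q_J = (47 − 87/2)/2 = 7/4, q_E = (79 − 87/2)/2 = 71/4, q_F = (48 − 87/2)/2 = 9/4.

1.75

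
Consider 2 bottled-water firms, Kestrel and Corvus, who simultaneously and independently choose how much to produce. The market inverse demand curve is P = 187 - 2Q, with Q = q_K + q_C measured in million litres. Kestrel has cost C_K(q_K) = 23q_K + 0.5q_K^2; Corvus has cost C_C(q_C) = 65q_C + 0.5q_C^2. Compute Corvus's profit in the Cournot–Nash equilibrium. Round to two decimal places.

Kestrel's profit: π_K = (187 - 2Q)q_K - (23q_K + (1/2)q_K²). Setting ∂π_K/∂q_K = 0: 164 - 5q_K - 2(q_C) = 0.
Corvus's first-order condition: 122 - 5q_C - 2(q_K) = 0.
So q_K = (164 - 2q_C)/5 and q_C = (122 - 2q_K)/5.
Substituting one into the other gives q_K = 192/7 and q_C = 94/7.
Price P = 187 - 2·(286/7) = 737/7.
Corvus's profit: (737/7)·(94/7) - 65·(94/7) - (1/2)(94/7)² = 450.8163.

450.82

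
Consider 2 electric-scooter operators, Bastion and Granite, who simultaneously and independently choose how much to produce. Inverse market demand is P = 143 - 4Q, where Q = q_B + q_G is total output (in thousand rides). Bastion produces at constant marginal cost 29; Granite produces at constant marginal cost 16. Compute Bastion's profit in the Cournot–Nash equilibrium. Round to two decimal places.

Bastion's profit: π_B = (143 - 4Q)q_B - (29q_B). Setting ∂π_B/∂q_B = 0: 114 - 8q_B - 4(q_G) = 0.
Granite's profit: π_G = (143 - 4Q)q_G - (16q_G). Setting ∂π_G/∂q_G = 0: 127 - 8q_G - 4(q_B) = 0.
Best responses: q_B = (114 - 4q_G)/8, q_G = (127 - 4q_B)/8.
Solving the pair: q_B = 101/12, q_G = 35/3.
Price P = 143 - 4·(241/12) = 188/3.
Bastion's profit: (188/3 - 29)·(101/12) = 283.3611.

283.36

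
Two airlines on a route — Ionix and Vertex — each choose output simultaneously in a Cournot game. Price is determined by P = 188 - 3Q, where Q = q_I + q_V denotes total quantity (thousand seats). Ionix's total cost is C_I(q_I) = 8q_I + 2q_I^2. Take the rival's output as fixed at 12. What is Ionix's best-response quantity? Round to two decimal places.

14.40

With the rival's output fixed at 12, Ionix's profit is π_I = (188 - 3·12 - 3q_I)q_I - (8q_I + 2q_I²) = (152 - 3q_I)q_I - (8q_I + 2q_I²).
∂π_I/∂q_I = 144 - 10q_I = 0, so q_I = 72/5.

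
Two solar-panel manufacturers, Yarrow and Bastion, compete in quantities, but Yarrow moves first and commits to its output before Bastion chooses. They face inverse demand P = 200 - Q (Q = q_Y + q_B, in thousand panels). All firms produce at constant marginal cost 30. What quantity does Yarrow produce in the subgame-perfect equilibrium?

Solve by backward induction. Given q_Y, the follower Bastion maximises π_B = (200 - q_Y - q_B)q_B - 30q_B.
Follower FOC: 170 - q_Y - 2q_B = 0, so q_B(q_Y) = (170 - q_Y)/2.
The leader anticipates this reaction. Substituting into P = 200 - Q gives P = 115 - (1/2)q_Y, so π_Y = (115 - (1/2)q_Y)q_Y - 30q_Y.
Leader FOC: 85 - q_Y = 0, so q_Y = 85.
Then q_B = (170 - 85)/2 = 85/2.

85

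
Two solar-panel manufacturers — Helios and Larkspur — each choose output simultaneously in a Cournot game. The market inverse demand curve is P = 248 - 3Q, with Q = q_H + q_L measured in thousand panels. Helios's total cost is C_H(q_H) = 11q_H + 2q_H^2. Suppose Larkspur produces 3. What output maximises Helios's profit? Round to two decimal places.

22.80

With the rival's output fixed at 3, Helios's profit is π_H = (248 - 3·3 - 3q_H)q_H - (11q_H + 2q_H²) = (239 - 3q_H)q_H - (11q_H + 2q_H²).
∂π_H/∂q_H = 228 - 10q_H = 0, so q_H = 114/5.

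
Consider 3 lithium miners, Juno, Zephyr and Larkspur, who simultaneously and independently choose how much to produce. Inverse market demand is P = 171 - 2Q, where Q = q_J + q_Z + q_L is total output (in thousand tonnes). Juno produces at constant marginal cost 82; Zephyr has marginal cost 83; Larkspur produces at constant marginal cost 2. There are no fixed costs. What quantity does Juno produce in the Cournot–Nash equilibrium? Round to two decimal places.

Juno's profit: π_J = (171 - 2Q)q_J - (82q_J). Setting ∂π_J/∂q_J = 0: 89 - 4q_J - 2(q_Z + q_L) = 0.
Zephyr's first-order condition: 88 - 4q_Z - 2(q_J + q_L) = 0.
Larkspur's profit: π_L = (171 - 2Q)q_L - (2q_L). Setting ∂π_L/∂q_L = 0: 169 - 4q_L - 2(q_J + q_Z) = 0.
Adding the 3 first-order conditions: 346 − 8Q = 0, so Q = 173/4.
Back-substituting: q_J = (89 − 173/2)/2 = 5/4, q_Z = (88 − 173/2)/2 = 3/4, q_L = (169 − 173/2)/2 = 165/4.

1.25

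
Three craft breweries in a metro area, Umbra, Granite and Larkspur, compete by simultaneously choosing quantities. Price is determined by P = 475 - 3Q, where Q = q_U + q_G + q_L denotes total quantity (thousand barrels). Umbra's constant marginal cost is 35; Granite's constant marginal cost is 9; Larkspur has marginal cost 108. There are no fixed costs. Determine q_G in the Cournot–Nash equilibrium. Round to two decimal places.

Umbra's profit: π_U = (475 - 3Q)q_U - (35q_U). Setting ∂π_U/∂q_U = 0: 440 - 6q_U - 3(q_G + q_L) = 0.
Granite's profit: π_G = (475 - 3Q)q_G - (9q_G). Setting ∂π_G/∂q_G = 0: 466 - 6q_G - 3(q_U + q_L) = 0.
Larkspur's profit: π_L = (475 - 3Q)q_L - (108q_L). Setting ∂π_L/∂q_L = 0: 367 - 6q_L - 3(q_U + q_G) = 0.
Summing all 3 equations gives 1273 − 12Q = 0, hence Q = 1273/12.
Back-substituting: q_U = (440 − 1273/4)/3 = 487/12, q_G = (466 − 1273/4)/3 = 197/4, q_L = (367 − 1273/4)/3 = 65/4.

49.25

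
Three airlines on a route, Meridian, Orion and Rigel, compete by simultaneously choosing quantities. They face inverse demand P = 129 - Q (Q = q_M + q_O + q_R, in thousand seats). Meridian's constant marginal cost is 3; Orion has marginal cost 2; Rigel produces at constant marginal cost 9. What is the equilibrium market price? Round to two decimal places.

Meridian's profit: π_M = (129 - Q)q_M - (3q_M). Setting ∂π_M/∂q_M = 0: 126 - 2q_M - (q_O + q_R) = 0.
Orion's first-order condition: 127 - 2q_O - (q_M + q_R) = 0.
Rigel's first-order condition: 120 - 2q_R - (q_M + q_O) = 0.
Adding the 3 first-order conditions: 373 − 4Q = 0, so Q = 373/4.
Back-substituting: q_M = (126 − 373/4) = 131/4, q_O = (127 − 373/4) = 135/4, q_R = (120 − 373/4) = 107/4.
Total output Q = 373/4, so price P = 129 - 373/4 = 143/4.

35.75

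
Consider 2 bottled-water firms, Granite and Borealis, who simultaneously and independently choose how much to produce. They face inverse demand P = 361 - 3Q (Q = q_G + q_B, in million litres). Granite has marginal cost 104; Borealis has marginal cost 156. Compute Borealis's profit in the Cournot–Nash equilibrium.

Granite's profit: π_G = (361 - 3Q)q_G - (104q_G). Setting ∂π_G/∂q_G = 0: 257 - 6q_G - 3(q_B) = 0.
Borealis's first-order condition: 205 - 6q_B - 3(q_G) = 0.
So q_G = (257 - 3q_B)/6 and q_B = (205 - 3q_G)/6.
Substituting one into the other gives q_G = 103/3 and q_B = 17.
Price P = 361 - 3·(154/3) = 207.
Borealis's profit: (207 - 156)·17 = 867.

867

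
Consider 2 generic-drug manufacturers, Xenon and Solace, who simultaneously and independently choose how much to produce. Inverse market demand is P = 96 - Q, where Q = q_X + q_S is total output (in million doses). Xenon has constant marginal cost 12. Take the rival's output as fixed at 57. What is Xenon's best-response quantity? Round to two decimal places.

13.50

With the rival's output fixed at 57, Xenon's profit is π_X = (96 - 57 - q_X)q_X - (12q_X) = (39 - q_X)q_X - (12q_X).
∂π_X/∂q_X = 27 - 2q_X = 0, so q_X = 27/2.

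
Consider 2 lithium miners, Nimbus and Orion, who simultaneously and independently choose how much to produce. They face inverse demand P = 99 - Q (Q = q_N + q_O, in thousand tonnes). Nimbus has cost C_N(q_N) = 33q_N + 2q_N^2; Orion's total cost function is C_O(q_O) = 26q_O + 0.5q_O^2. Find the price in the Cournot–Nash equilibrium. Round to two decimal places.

69.76

Nimbus's profit: π_N = (99 - Q)q_N - (33q_N + 2q_N²). Setting ∂π_N/∂q_N = 0: 66 - 6q_N - (q_O) = 0.
Orion's first-order condition: 73 - 3q_O - (q_N) = 0.
So q_N = (66 - q_O)/6 and q_O = (73 - q_N)/3.
Solving the pair: q_N = 125/17, q_O = 372/17.
Total output Q = 497/17, so price P = 99 - 497/17 = 1186/17.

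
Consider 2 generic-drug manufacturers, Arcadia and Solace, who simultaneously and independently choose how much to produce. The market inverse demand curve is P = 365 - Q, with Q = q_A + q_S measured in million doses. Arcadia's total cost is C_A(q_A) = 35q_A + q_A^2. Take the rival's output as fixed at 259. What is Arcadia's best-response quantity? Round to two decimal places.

With the rival's output fixed at 259, Arcadia's profit is π_A = (365 - 259 - q_A)q_A - (35q_A + q_A²) = (106 - q_A)q_A - (35q_A + q_A²).
∂π_A/∂q_A = 71 - 4q_A = 0, so q_A = 71/4.

17.75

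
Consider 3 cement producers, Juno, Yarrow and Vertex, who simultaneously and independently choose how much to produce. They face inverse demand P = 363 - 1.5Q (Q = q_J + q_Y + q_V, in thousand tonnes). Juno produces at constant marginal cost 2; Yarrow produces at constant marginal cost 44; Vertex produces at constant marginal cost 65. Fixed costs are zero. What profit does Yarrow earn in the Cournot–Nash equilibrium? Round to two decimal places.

3700.17

Juno's profit: π_J = (363 - 1.5Q)q_J - (2q_J). Setting ∂π_J/∂q_J = 0: 361 - 3q_J - (3/2)(q_Y + q_V) = 0.
Yarrow's profit: π_Y = (363 - 1.5Q)q_Y - (44q_Y). Setting ∂π_Y/∂q_Y = 0: 319 - 3q_Y - (3/2)(q_J + q_V) = 0.
Vertex's profit: π_V = (363 - 1.5Q)q_V - (65q_V). Setting ∂π_V/∂q_V = 0: 298 - 3q_V - (3/2)(q_J + q_Y) = 0.
Summing all 3 equations gives 978 − 6Q = 0, hence Q = 163.
Back-substituting: q_J = (361 − 489/2)/(3/2) = 233/3, q_Y = (319 − 489/2)/(3/2) = 149/3, q_V = (298 − 489/2)/(3/2) = 107/3.
Price P = 363 - (3/2)·163 = 237/2.
Yarrow's profit: (237/2 - 44)·(149/3) = 3700.1667.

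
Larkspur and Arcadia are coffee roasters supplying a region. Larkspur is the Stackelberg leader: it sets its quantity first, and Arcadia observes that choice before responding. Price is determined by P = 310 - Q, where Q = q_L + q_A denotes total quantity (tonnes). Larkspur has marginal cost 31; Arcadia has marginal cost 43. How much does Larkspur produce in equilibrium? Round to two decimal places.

The follower Arcadia best-responds to any q_L: π_A = (310 - Q)q_A - 43q_A.
∂π_A/∂q_A = 267 - q_L - 2q_A = 0 gives the reaction function q_A = (267 - q_L)/2.
Larkspur substitutes q_A(q_L) into its own profit: π_L = q_L(310 - q_L - (267 - q_L)/2) - 31q_L = (353/2 - (1/2)q_L)q_L - 31q_L.
Maximising: ∂π_L/∂q_L = 291/2 - q_L = 0, giving q_L = 291/2.
Then q_A = (267 - 291/2)/2 = 243/4.

145.50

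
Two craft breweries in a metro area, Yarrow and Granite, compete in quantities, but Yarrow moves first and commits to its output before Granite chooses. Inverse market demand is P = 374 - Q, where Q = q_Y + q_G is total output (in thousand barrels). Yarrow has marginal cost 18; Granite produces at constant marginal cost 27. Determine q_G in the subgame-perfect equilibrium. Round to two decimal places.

82.25

Solve by backward induction. Given q_Y, the follower Granite maximises π_G = (374 - q_Y - q_G)q_G - 27q_G.
Setting the follower's marginal profit to zero, 347 - q_Y - 2q_G = 0, i.e. q_G = (347 - q_Y)/2.
Yarrow substitutes q_G(q_Y) into its own profit: π_Y = q_Y(374 - q_Y - (347 - q_Y)/2) - 18q_Y = (401/2 - (1/2)q_Y)q_Y - 18q_Y.
Maximising: ∂π_Y/∂q_Y = 365/2 - q_Y = 0, giving q_Y = 365/2.
Then q_G = (347 - 365/2)/2 = 329/4.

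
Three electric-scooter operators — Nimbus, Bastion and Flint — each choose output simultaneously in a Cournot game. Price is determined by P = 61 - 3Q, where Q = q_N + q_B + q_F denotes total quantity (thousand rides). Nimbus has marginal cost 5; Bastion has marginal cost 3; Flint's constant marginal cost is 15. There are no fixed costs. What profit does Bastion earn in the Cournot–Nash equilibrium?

Nimbus's profit: π_N = (61 - 3Q)q_N - (5q_N). Setting ∂π_N/∂q_N = 0: 56 - 6q_N - 3(q_B + q_F) = 0.
Bastion's profit: π_B = (61 - 3Q)q_B - (3q_B). Setting ∂π_B/∂q_B = 0: 58 - 6q_B - 3(q_N + q_F) = 0.
Flint's first-order condition: 46 - 6q_F - 3(q_N + q_B) = 0.
Summing all 3 equations gives 160 − 12Q = 0, hence Q = 40/3.
Back-substituting: q_N = (56 − 40)/3 = 16/3, q_B = (58 − 40)/3 = 6, q_F = (46 − 40)/3 = 2.
Price P = 61 - 3·(40/3) = 21.
Bastion's profit: (21 - 3)·6 = 108.

108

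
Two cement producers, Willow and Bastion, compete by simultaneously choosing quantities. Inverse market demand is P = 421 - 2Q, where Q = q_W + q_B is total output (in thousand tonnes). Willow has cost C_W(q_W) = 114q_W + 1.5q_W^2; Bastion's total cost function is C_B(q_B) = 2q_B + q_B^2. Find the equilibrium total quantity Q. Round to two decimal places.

Willow's profit: π_W = (421 - 2Q)q_W - (114q_W + (3/2)q_W²). Setting ∂π_W/∂q_W = 0: 307 - 7q_W - 2(q_B) = 0.
Bastion's first-order condition: 419 - 6q_B - 2(q_W) = 0.
Rearranging gives the reaction functions q_W = (307 - 2q_B)/7 and q_B = (419 - 2q_W)/6.
Solving the pair: q_W = 502/19, q_B = 61.0263.
Total output Q = 502/19 + 61.0263 = 87.4474.

87.45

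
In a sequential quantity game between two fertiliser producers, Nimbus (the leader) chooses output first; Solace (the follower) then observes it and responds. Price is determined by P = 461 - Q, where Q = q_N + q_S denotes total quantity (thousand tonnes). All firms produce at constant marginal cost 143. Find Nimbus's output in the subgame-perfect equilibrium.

Solve by backward induction. Given q_N, the follower Solace maximises π_S = (461 - q_N - q_S)q_S - 143q_S.
Follower FOC: 318 - q_N - 2q_S = 0, so q_S(q_N) = (318 - q_N)/2.
The leader anticipates this reaction. Substituting into P = 461 - Q gives P = 302 - (1/2)q_N, so π_N = (302 - (1/2)q_N)q_N - 143q_N.
Maximising: ∂π_N/∂q_N = 159 - q_N = 0, giving q_N = 159.
Then q_S = (318 - 159)/2 = 159/2.

159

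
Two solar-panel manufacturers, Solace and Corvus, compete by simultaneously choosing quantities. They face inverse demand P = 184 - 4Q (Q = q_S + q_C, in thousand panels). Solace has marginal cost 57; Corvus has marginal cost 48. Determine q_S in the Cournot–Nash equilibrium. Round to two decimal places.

9.83

Solace's profit: π_S = (184 - 4Q)q_S - (57q_S). Setting ∂π_S/∂q_S = 0: 127 - 8q_S - 4(q_C) = 0.
Corvus's profit: π_C = (184 - 4Q)q_C - (48q_C). Setting ∂π_C/∂q_C = 0: 136 - 8q_C - 4(q_S) = 0.
So q_S = (127 - 4q_C)/8 and q_C = (136 - 4q_S)/8.
Substituting one into the other gives q_S = 59/6 and q_C = 145/12.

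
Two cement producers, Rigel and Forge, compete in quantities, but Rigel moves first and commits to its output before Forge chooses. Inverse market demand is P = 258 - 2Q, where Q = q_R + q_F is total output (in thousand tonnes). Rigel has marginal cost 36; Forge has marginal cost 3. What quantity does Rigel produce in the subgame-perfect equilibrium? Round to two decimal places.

47.25

Solve by backward induction. Given q_R, the follower Forge maximises π_F = (258 - 2q_R - 2q_F)q_F - 3q_F.
∂π_F/∂q_F = 255 - 2q_R - 4q_F = 0 gives the reaction function q_F = (255 - 2q_R)/4.
The leader anticipates this reaction. Substituting into P = 258 - 2Q gives P = 261/2 - q_R, so π_R = (261/2 - q_R)q_R - 36q_R.
Maximising: ∂π_R/∂q_R = 189/2 - 2q_R = 0, giving q_R = 189/4.
Then q_F = (255 - 2·(189/4))/4 = 321/8.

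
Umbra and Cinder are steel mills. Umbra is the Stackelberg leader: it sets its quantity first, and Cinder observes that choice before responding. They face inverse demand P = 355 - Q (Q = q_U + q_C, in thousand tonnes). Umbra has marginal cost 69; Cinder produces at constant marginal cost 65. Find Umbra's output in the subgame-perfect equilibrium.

The follower Cinder best-responds to any q_U: π_C = (355 - Q)q_C - 65q_C.
∂π_C/∂q_C = 290 - q_U - 2q_C = 0 gives the reaction function q_C = (290 - q_U)/2.
Umbra substitutes q_C(q_U) into its own profit: π_U = q_U(355 - q_U - (290 - q_U)/2) - 69q_U = (210 - (1/2)q_U)q_U - 69q_U.
Maximising: ∂π_U/∂q_U = 141 - q_U = 0, giving q_U = 141.
Then q_C = (290 - 141)/2 = 149/2.

141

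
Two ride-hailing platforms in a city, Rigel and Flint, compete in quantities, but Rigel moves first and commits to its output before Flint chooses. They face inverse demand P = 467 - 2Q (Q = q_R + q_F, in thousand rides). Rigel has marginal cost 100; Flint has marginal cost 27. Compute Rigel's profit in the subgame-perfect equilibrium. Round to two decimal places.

The follower Flint best-responds to any q_R: π_F = (467 - 2Q)q_F - 27q_F.
∂π_F/∂q_F = 440 - 2q_R - 4q_F = 0 gives the reaction function q_F = (440 - 2q_R)/4.
Rigel substitutes q_F(q_R) into its own profit: π_R = q_R(467 - 2q_R - (440 - 2q_R)/2) - 100q_R = (247 - q_R)q_R - 100q_R.
Leader FOC: 147 - 2q_R = 0, so q_R = 147/2.
Then q_F = (440 - 2·(147/2))/4 = 293/4.
Price P = 467 - 2·(587/4) = 347/2.
Rigel's profit: (347/2 - 100)·(147/2) = 5402.2500.

5402.25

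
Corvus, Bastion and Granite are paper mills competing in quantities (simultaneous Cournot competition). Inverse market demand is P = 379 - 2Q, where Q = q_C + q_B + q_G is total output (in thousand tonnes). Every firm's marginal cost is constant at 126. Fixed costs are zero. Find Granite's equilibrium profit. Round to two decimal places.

2000.28

A representative firm's profit is π_i = q_i(379 - 2Q) - 126q_i.
First-order condition (treating rivals' output as given): 253 - 4q_i - 2·Σ_{j≠i} q_j = 0.
With identical firms every q_j equals q_i, so Σ_{j≠i} q_j = 2q_i and 253 = 8q_i, giving q_i = 253/8.
Price P = 379 - 2·(759/8) = 757/4.
Granite's profit: (757/4 - 126)·(253/8) = 2000.2813.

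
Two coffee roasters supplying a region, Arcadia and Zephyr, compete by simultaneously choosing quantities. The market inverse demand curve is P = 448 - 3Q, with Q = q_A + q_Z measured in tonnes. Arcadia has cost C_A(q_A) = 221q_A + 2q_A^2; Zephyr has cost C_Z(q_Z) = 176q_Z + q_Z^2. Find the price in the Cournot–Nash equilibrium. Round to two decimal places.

Arcadia's profit: π_A = (448 - 3Q)q_A - (221q_A + 2q_A²). Setting ∂π_A/∂q_A = 0: 227 - 10q_A - 3(q_Z) = 0.
Zephyr's first-order condition: 272 - 8q_Z - 3(q_A) = 0.
Best responses: q_A = (227 - 3q_Z)/10, q_Z = (272 - 3q_A)/8.
Substituting one into the other gives q_A = 1000/71 and q_Z = 28.7183.
Total output Q = 42.8028, so price P = 448 - 3·42.8028 = 319.5915.

319.59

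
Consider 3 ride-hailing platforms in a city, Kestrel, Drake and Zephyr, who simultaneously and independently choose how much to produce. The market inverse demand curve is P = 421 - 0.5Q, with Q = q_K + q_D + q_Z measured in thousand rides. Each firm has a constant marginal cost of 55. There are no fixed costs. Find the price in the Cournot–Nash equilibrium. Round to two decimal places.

Each firm earns π_i = (421 - 0.5Q)q_i - 55q_i.
First-order condition (treating rivals' output as given): 366 - q_i - (1/2)·Σ_{j≠i} q_j = 0.
With identical firms every q_j equals q_i, so Σ_{j≠i} q_j = 2q_i and 366 = 2q_i, giving q_i = 183.
Total output Q = 549, so price P = 421 - (1/2)·549 = 293/2.

146.50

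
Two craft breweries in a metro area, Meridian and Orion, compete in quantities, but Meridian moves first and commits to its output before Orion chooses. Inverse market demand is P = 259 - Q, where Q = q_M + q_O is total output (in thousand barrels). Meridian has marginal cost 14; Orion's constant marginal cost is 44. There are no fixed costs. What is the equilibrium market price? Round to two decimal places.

82.75

Solve by backward induction. Given q_M, the follower Orion maximises π_O = (259 - q_M - q_O)q_O - 44q_O.
Setting the follower's marginal profit to zero, 215 - q_M - 2q_O = 0, i.e. q_O = (215 - q_M)/2.
Meridian substitutes q_O(q_M) into its own profit: π_M = q_M(259 - q_M - (215 - q_M)/2) - 14q_M = (303/2 - (1/2)q_M)q_M - 14q_M.
Leader FOC: 275/2 - q_M = 0, so q_M = 275/2.
Then q_O = (215 - 275/2)/2 = 155/4.
Total output Q = 705/4, so price P = 259 - 705/4 = 331/4.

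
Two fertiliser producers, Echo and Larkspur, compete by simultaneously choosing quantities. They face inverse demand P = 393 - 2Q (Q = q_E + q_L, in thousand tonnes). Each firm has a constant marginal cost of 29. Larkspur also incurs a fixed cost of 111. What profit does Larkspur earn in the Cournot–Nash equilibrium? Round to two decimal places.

7249.89

A representative firm's profit is π_i = q_i(393 - 2Q) - 29q_i.
First-order condition (treating rivals' output as given): 364 - 4q_i - 2q_j = 0.
By symmetry each firm produces the same amount; substituting q_j = q_i yields q_i = 364/6 = 182/3.
Price P = 393 - 2·(364/3) = 451/3.
Larkspur's profit: (451/3 - 29)·(182/3) - 111 = 7249.8889.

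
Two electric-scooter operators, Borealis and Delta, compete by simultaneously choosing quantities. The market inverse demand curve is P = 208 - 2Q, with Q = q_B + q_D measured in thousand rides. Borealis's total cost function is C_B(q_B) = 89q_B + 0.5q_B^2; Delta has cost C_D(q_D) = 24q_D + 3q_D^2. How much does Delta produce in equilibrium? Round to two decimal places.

14.83

Borealis's profit: π_B = (208 - 2Q)q_B - (89q_B + (1/2)q_B²). Setting ∂π_B/∂q_B = 0: 119 - 5q_B - 2(q_D) = 0.
Delta's first-order condition: 184 - 10q_D - 2(q_B) = 0.
Best responses: q_B = (119 - 2q_D)/5, q_D = (184 - 2q_B)/10.
Substituting one into the other gives q_B = 411/23 and q_D = 341/23.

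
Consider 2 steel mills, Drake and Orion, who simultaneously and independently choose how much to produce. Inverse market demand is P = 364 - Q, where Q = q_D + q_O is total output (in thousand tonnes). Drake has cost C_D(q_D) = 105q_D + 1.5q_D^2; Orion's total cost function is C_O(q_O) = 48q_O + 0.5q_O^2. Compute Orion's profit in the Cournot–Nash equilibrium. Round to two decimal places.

Drake's profit: π_D = (364 - Q)q_D - (105q_D + (3/2)q_D²). Setting ∂π_D/∂q_D = 0: 259 - 5q_D - (q_O) = 0.
Orion's profit: π_O = (364 - Q)q_O - (48q_O + (1/2)q_O²). Setting ∂π_O/∂q_O = 0: 316 - 3q_O - (q_D) = 0.
Rearranging gives the reaction functions q_D = (259 - q_O)/5 and q_O = (316 - q_D)/3.
Solving the pair: q_D = 461/14, q_O = 1321/14.
Price P = 364 - 891/7 = 1657/7.
Orion's profit: (1657/7)·(1321/14) - 48·(1321/14) - (1/2)(1321/14)² = 13354.9056.

13354.91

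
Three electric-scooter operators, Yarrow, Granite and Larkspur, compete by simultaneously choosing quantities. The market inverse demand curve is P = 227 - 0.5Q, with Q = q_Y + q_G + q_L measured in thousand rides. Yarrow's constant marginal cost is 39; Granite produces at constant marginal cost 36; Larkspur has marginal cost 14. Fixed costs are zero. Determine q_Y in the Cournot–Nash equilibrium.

Yarrow's profit: π_Y = (227 - 0.5Q)q_Y - (39q_Y). Setting ∂π_Y/∂q_Y = 0: 188 - q_Y - (1/2)(q_G + q_L) = 0.
Granite's first-order condition: 191 - q_G - (1/2)(q_Y + q_L) = 0.
Larkspur's first-order condition: 213 - q_L - (1/2)(q_Y + q_G) = 0.
Adding the 3 conditions: 592 − Q − Q = 0, i.e. Q = 296.
Back-substituting: q_Y = (188 − 148)/(1/2) = 80, q_G = (191 − 148)/(1/2) = 86, q_L = (213 − 148)/(1/2) = 130.

80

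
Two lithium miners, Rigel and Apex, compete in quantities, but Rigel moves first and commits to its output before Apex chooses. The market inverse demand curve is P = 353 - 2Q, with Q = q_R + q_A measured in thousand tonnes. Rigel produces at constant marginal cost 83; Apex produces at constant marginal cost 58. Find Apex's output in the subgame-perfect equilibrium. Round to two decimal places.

43.13

The follower Apex best-responds to any q_R: π_A = (353 - 2Q)q_A - 58q_A.
∂π_A/∂q_A = 295 - 2q_R - 4q_A = 0 gives the reaction function q_A = (295 - 2q_R)/4.
The leader anticipates this reaction. Substituting into P = 353 - 2Q gives P = 411/2 - q_R, so π_R = (411/2 - q_R)q_R - 83q_R.
Maximising: ∂π_R/∂q_R = 245/2 - 2q_R = 0, giving q_R = 245/4.
Then q_A = (295 - 2·(245/4))/4 = 345/8.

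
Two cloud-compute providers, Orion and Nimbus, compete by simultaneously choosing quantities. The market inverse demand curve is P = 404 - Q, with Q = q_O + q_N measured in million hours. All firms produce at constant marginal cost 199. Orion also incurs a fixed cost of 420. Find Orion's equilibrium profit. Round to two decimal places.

A representative firm's profit is π_i = q_i(404 - Q) - 199q_i.
Setting ∂π_i/∂q_i = 0 with rivals' quantities fixed: 205 - 2q_i - q_j = 0.
With identical firms every q_j equals q_i, so q_j = q_i and 205 = 3q_i, giving q_i = 205/3.
Price P = 404 - 410/3 = 802/3.
Orion's profit: (802/3 - 199)·(205/3) - 420 = 4249.4444.

4249.44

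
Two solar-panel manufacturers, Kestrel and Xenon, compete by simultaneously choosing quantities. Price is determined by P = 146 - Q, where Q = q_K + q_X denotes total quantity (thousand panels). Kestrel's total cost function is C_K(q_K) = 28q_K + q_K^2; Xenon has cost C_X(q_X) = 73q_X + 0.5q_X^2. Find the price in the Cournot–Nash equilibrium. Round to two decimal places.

104.64

Kestrel's profit: π_K = (146 - Q)q_K - (28q_K + q_K²). Setting ∂π_K/∂q_K = 0: 118 - 4q_K - (q_X) = 0.
Xenon's first-order condition: 73 - 3q_X - (q_K) = 0.
Best responses: q_K = (118 - q_X)/4, q_X = (73 - q_K)/3.
Solving the pair: q_K = 281/11, q_X = 174/11.
Total output Q = 455/11, so price P = 146 - 455/11 = 1151/11.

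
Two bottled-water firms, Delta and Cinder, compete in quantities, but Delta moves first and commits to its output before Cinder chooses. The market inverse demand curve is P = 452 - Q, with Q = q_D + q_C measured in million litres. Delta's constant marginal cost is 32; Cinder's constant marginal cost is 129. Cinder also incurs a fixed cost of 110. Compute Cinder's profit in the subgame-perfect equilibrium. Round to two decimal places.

930.06

Solve by backward induction. Given q_D, the follower Cinder maximises π_C = (452 - q_D - q_C)q_C - 129q_C.
Follower FOC: 323 - q_D - 2q_C = 0, so q_C(q_D) = (323 - q_D)/2.
The leader anticipates this reaction. Substituting into P = 452 - Q gives P = 581/2 - (1/2)q_D, so π_D = (581/2 - (1/2)q_D)q_D - 32q_D.
The leader's first-order condition 517/2 - q_D = 0 yields q_D = 517/2.
Then q_C = (323 - 517/2)/2 = 129/4.
Price P = 452 - 1163/4 = 645/4.
Cinder's profit: (645/4 - 129)·(129/4) - 110 = 930.0625.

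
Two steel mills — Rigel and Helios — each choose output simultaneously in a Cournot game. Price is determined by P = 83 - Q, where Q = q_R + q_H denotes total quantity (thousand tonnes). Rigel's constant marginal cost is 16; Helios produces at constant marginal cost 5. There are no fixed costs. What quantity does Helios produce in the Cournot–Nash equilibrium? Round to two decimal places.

29.67

Rigel's profit: π_R = (83 - Q)q_R - (16q_R). Setting ∂π_R/∂q_R = 0: 67 - 2q_R - (q_H) = 0.
Helios's first-order condition: 78 - 2q_H - (q_R) = 0.
Best responses: q_R = (67 - q_H)/2, q_H = (78 - q_R)/2.
Solving the pair: q_R = 56/3, q_H = 89/3.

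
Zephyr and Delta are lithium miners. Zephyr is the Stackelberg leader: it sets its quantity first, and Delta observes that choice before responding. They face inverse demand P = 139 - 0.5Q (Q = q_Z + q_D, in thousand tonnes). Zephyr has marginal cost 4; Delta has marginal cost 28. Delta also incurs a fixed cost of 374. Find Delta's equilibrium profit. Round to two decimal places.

Solve by backward induction. Given q_Z, the follower Delta maximises π_D = (139 - (1/2)q_Z - (1/2)q_D)q_D - 28q_D.
∂π_D/∂q_D = 111 - (1/2)q_Z - q_D = 0 gives the reaction function q_D = (111 - (1/2)q_Z).
The leader anticipates this reaction. Substituting into P = 139 - 0.5Q gives P = 167/2 - (1/4)q_Z, so π_Z = (167/2 - (1/4)q_Z)q_Z - 4q_Z.
Maximising: ∂π_Z/∂q_Z = 159/2 - (1/2)q_Z = 0, giving q_Z = 159.
Then q_D = (111 - (1/2)·159) = 63/2.
Price P = 139 - (1/2)·(381/2) = 175/4.
Delta's profit: (175/4 - 28)·(63/2) - 374 = 977/8.

122.13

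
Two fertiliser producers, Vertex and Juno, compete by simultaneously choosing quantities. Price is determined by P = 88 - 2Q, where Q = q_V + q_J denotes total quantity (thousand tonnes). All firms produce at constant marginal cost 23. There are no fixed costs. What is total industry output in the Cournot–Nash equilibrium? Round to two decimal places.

21.67

Each firm earns π_i = (88 - 2Q)q_i - 23q_i.
First-order condition (treating rivals' output as given): 65 - 4q_i - 2q_j = 0.
By symmetry each firm produces the same amount; substituting q_j = q_i yields q_i = 65/6.
Total output Q = 65/6 + 65/6 = 65/3.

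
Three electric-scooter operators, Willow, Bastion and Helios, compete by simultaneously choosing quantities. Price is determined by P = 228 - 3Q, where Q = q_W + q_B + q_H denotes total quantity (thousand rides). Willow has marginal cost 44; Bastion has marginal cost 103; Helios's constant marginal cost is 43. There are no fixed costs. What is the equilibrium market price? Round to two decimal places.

Willow's profit: π_W = (228 - 3Q)q_W - (44q_W). Setting ∂π_W/∂q_W = 0: 184 - 6q_W - 3(q_B + q_H) = 0.
Bastion's profit: π_B = (228 - 3Q)q_B - (103q_B). Setting ∂π_B/∂q_B = 0: 125 - 6q_B - 3(q_W + q_H) = 0.
Helios's first-order condition: 185 - 6q_H - 3(q_W + q_B) = 0.
Adding the 3 conditions: 494 − 6Q − 6Q = 0, i.e. Q = 247/6.
Back-substituting: q_W = (184 − 247/2)/3 = 121/6, q_B = (125 − 247/2)/3 = 1/2, q_H = (185 − 247/2)/3 = 41/2.
Total output Q = 247/6, so price P = 228 - 3·(247/6) = 209/2.

104.50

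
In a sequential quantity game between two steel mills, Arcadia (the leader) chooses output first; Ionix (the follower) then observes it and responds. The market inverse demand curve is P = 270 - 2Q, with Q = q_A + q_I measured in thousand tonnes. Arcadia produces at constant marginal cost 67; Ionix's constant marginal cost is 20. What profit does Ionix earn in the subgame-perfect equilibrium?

3698

The follower Ionix best-responds to any q_A: π_I = (270 - 2Q)q_I - 20q_I.
Follower FOC: 250 - 2q_A - 4q_I = 0, so q_I(q_A) = (250 - 2q_A)/4.
The leader anticipates this reaction. Substituting into P = 270 - 2Q gives P = 145 - q_A, so π_A = (145 - q_A)q_A - 67q_A.
Leader FOC: 78 - 2q_A = 0, so q_A = 39.
Then q_I = (250 - 2·39)/4 = 43.
Price P = 270 - 2·82 = 106.
Ionix's profit: (106 - 20)·43 = 3698.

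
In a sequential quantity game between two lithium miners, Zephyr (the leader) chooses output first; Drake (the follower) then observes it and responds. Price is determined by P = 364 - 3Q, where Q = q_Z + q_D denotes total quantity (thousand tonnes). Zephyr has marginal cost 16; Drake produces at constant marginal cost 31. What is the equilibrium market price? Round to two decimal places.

The follower Drake best-responds to any q_Z: π_D = (364 - 3Q)q_D - 31q_D.
Setting the follower's marginal profit to zero, 333 - 3q_Z - 6q_D = 0, i.e. q_D = (333 - 3q_Z)/6.
Zephyr substitutes q_D(q_Z) into its own profit: π_Z = q_Z(364 - 3q_Z - (333 - 3q_Z)/2) - 16q_Z = (395/2 - (3/2)q_Z)q_Z - 16q_Z.
Maximising: ∂π_Z/∂q_Z = 363/2 - 3q_Z = 0, giving q_Z = 121/2.
Then q_D = (333 - 3·(121/2))/6 = 101/4.
Total output Q = 343/4, so price P = 364 - 3·(343/4) = 427/4.

106.75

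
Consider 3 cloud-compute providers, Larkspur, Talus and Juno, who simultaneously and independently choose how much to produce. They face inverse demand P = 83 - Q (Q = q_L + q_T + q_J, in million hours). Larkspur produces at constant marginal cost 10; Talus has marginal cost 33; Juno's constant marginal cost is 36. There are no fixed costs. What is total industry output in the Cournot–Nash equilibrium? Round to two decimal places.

42.50

Larkspur's profit: π_L = (83 - Q)q_L - (10q_L). Setting ∂π_L/∂q_L = 0: 73 - 2q_L - (q_T + q_J) = 0.
Talus's profit: π_T = (83 - Q)q_T - (33q_T). Setting ∂π_T/∂q_T = 0: 50 - 2q_T - (q_L + q_J) = 0.
Juno's first-order condition: 47 - 2q_J - (q_L + q_T) = 0.
Summing all 3 equations gives 170 − 4Q = 0, hence Q = 85/2.
Back-substituting: q_L = (73 − 85/2) = 61/2, q_T = (50 − 85/2) = 15/2, q_J = (47 − 85/2) = 9/2.
Total output Q = 61/2 + 15/2 + 9/2 = 85/2.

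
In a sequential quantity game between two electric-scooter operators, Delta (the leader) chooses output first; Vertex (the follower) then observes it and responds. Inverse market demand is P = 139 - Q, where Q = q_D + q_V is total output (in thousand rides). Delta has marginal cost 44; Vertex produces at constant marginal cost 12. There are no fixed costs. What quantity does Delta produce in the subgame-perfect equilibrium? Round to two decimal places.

Solve by backward induction. Given q_D, the follower Vertex maximises π_V = (139 - q_D - q_V)q_V - 12q_V.
Follower FOC: 127 - q_D - 2q_V = 0, so q_V(q_D) = (127 - q_D)/2.
Delta substitutes q_V(q_D) into its own profit: π_D = q_D(139 - q_D - (127 - q_D)/2) - 44q_D = (151/2 - (1/2)q_D)q_D - 44q_D.
The leader's first-order condition 63/2 - q_D = 0 yields q_D = 63/2.
Then q_V = (127 - 63/2)/2 = 191/4.

31.50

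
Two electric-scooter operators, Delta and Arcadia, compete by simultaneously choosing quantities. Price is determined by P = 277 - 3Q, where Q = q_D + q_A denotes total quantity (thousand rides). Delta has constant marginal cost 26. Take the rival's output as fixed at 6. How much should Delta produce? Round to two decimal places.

With the rival's output fixed at 6, Delta's profit is π_D = (277 - 3·6 - 3q_D)q_D - (26q_D) = (259 - 3q_D)q_D - (26q_D).
∂π_D/∂q_D = 233 - 6q_D = 0, so q_D = 233/6.

38.83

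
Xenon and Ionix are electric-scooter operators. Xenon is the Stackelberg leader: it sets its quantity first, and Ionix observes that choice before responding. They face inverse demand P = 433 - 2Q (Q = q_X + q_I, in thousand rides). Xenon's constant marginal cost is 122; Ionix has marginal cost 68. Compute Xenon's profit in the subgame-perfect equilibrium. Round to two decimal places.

Solve by backward induction. Given q_X, the follower Ionix maximises π_I = (433 - 2q_X - 2q_I)q_I - 68q_I.
Setting the follower's marginal profit to zero, 365 - 2q_X - 4q_I = 0, i.e. q_I = (365 - 2q_X)/4.
The leader anticipates this reaction. Substituting into P = 433 - 2Q gives P = 501/2 - q_X, so π_X = (501/2 - q_X)q_X - 122q_X.
Leader FOC: 257/2 - 2q_X = 0, so q_X = 257/4.
Then q_I = (365 - 2·(257/4))/4 = 473/8.
Price P = 433 - 2·(987/8) = 745/4.
Xenon's profit: (745/4 - 122)·(257/4) = 4128.0625.

4128.06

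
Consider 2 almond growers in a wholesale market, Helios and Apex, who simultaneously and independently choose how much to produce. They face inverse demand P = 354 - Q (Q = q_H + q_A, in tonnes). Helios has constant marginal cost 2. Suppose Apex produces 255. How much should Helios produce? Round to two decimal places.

48.50

With the rival's output fixed at 255, Helios's profit is π_H = (354 - 255 - q_H)q_H - (2q_H) = (99 - q_H)q_H - (2q_H).
∂π_H/∂q_H = 97 - 2q_H = 0, so q_H = 97/2.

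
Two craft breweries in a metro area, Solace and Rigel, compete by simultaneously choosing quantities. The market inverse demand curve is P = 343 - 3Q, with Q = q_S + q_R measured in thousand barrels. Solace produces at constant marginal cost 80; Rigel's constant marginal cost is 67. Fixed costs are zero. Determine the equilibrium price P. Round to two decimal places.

Solace's profit: π_S = (343 - 3Q)q_S - (80q_S). Setting ∂π_S/∂q_S = 0: 263 - 6q_S - 3(q_R) = 0.
Rigel's first-order condition: 276 - 6q_R - 3(q_S) = 0.
Best responses: q_S = (263 - 3q_R)/6, q_R = (276 - 3q_S)/6.
Substituting one into the other gives q_S = 250/9 and q_R = 289/9.
Total output Q = 539/9, so price P = 343 - 3·(539/9) = 490/3.

163.33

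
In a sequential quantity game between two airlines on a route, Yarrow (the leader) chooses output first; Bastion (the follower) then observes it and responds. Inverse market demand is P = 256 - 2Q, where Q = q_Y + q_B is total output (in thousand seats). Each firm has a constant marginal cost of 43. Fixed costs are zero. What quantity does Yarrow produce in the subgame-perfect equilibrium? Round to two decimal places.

Solve by backward induction. Given q_Y, the follower Bastion maximises π_B = (256 - 2q_Y - 2q_B)q_B - 43q_B.
Follower FOC: 213 - 2q_Y - 4q_B = 0, so q_B(q_Y) = (213 - 2q_Y)/4.
Yarrow substitutes q_B(q_Y) into its own profit: π_Y = q_Y(256 - 2q_Y - (213 - 2q_Y)/2) - 43q_Y = (299/2 - q_Y)q_Y - 43q_Y.
Leader FOC: 213/2 - 2q_Y = 0, so q_Y = 213/4.
Then q_B = (213 - 2·(213/4))/4 = 213/8.

53.25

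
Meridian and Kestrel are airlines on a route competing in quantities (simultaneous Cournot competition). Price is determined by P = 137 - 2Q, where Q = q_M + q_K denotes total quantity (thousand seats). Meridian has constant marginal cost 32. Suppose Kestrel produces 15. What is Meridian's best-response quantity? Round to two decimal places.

18.75

With the rival's output fixed at 15, Meridian's profit is π_M = (137 - 2·15 - 2q_M)q_M - (32q_M) = (107 - 2q_M)q_M - (32q_M).
∂π_M/∂q_M = 75 - 4q_M = 0, so q_M = 75/4.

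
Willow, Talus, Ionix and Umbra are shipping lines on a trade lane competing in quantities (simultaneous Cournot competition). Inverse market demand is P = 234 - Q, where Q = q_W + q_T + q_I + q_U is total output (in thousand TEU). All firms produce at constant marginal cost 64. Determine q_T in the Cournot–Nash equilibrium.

Each firm earns π_i = (234 - Q)q_i - 64q_i.
First-order condition (treating rivals' output as given): 170 - 2q_i - Σ_{j≠i} q_j = 0.
By symmetry each firm produces the same amount; substituting Σ_{j≠i} q_j = 3q_i yields q_i = 170/5 = 34.

34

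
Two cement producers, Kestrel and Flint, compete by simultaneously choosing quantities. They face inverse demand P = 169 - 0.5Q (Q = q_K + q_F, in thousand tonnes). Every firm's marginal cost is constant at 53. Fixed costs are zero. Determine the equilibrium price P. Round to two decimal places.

A representative firm's profit is π_i = q_i(169 - 0.5Q) - 53q_i.
Setting ∂π_i/∂q_i = 0 with rivals' quantities fixed: 116 - q_i - (1/2)q_j = 0.
With identical firms every q_j equals q_i, so q_j = q_i and 116 = (3/2)q_i, giving q_i = 232/3.
Total output Q = 464/3, so price P = 169 - (1/2)·(464/3) = 275/3.

91.67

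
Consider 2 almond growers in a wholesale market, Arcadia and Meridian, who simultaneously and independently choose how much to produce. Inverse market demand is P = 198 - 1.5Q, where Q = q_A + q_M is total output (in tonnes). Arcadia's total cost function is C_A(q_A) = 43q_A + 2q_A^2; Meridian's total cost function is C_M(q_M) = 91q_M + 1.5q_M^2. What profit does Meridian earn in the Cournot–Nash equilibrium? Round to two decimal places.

Arcadia's profit: π_A = (198 - 1.5Q)q_A - (43q_A + 2q_A²). Setting ∂π_A/∂q_A = 0: 155 - 7q_A - (3/2)(q_M) = 0.
Meridian's profit: π_M = (198 - 1.5Q)q_M - (91q_M + (3/2)q_M²). Setting ∂π_M/∂q_M = 0: 107 - 6q_M - (3/2)(q_A) = 0.
Best responses: q_A = (155 - (3/2)q_M)/7, q_M = (107 - (3/2)q_A)/6.
Substituting one into the other gives q_A = 1026/53 and q_M = 12.9937.
Price P = 198 - (3/2)·32.3522 = 149.4717.
Meridian's profit: 149.4717·12.9937 - 91·12.9937 - (3/2)·12.9937² = 506.5096.

506.51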